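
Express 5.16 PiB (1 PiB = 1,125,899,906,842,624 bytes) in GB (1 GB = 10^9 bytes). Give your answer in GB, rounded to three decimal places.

5.16 PiB × 1,125,899,906,842,624 bytes/PiB = 5,809,643,519,307,939.84 bytes
1 GB = 10^9 bytes = 1,000,000,000 bytes
5,809,643,519,307,939.84 / 1,000,000,000 = 5,809,643.519 GB

5,809,643.519 GB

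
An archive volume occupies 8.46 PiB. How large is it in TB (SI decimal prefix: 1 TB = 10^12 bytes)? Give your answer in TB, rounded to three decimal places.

9,525.113 TB

8.46 PiB = 8.46 × 2^50 bytes = 9,525,113,211,888,599.04 bytes
1 TB = 1,000,000,000,000 bytes
9,525,113,211,888,599.04 / 1,000,000,000,000 = 9,525.113 TB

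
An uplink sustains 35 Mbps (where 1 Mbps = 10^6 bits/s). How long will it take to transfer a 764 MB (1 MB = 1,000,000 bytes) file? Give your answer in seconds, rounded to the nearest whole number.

764 MB = 764,000,000 bytes = 6,112,000,000 bits
35 Mbps = 35,000,000 bits/s
time = 6,112,000,000 / 35,000,000 = 175 s

175 seconds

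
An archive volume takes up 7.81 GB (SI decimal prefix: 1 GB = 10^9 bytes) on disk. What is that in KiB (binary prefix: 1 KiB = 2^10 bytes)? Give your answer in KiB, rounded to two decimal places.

7,626,953.13 KiB

7.81 GB = 7.81 × 10^9 bytes = 7,810,000,000 bytes
1 KiB = 2^10 bytes = 1,024 bytes
7,810,000,000 / 1,024 = 7,626,953.13 KiB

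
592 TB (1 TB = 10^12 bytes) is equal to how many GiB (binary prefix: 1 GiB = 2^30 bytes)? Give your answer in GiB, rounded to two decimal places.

592 TB × 1,000,000,000,000 bytes/TB = 592,000,000,000,000 bytes
1 GiB = 1,073,741,824 bytes
592,000,000,000,000 / 1,073,741,824 = 551,342.96 GiB

551,342.96 GiB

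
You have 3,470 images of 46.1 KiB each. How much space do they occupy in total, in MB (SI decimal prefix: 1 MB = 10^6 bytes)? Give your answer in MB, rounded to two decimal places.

Total = 3,470 × 46.1 KiB = 159,967 KiB
= 159,967 × 1,024 bytes = 163,806,208 bytes
1 MB = 1,000,000 bytes
163,806,208 / 1,000,000 = 163.81 MB

163.81 MB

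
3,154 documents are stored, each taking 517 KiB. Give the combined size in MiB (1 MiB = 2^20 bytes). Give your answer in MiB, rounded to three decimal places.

1,592.400 MiB

Total = 3,154 × 517 KiB = 1,630,618 KiB
= 1,630,618 × 1,024 bytes = 1,669,752,832 bytes
1 MiB = 1,048,576 bytes
1,669,752,832 / 1,048,576 = 1,592.400 MiB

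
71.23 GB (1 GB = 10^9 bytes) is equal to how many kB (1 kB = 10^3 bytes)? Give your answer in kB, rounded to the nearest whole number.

71,230,000 kB

71.23 GB = 71.23 × 10^9 bytes = 71,230,000,000 bytes
1 kB = 1,000 bytes
71,230,000,000 / 1,000 = 71,230,000 kB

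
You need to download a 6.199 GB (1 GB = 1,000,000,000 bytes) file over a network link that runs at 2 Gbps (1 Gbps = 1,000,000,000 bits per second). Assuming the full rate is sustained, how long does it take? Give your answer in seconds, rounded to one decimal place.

24.8 seconds

6.199 GB = 6,199,000,000 bytes = 49,592,000,000 bits
2 Gbps = 2,000,000,000 bits/s
time = 49,592,000,000 / 2,000,000,000 = 24.8 s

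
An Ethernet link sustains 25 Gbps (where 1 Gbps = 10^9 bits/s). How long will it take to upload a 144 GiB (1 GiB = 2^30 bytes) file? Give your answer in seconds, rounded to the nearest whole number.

144 GiB = 154,618,822,656 bytes = 1,236,950,581,248 bits
25 Gbps = 25,000,000,000 bits/s
time = 1,236,950,581,248 / 25,000,000,000 = 49 s

49 seconds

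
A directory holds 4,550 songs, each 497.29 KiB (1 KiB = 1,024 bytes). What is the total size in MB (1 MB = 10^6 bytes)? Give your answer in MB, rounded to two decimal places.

2,316.97 MB

Total = 4,550 × 497.29 KiB = 2262669.5 KiB
= 2262669.5 × 1,024 bytes = 2,316,973,568 bytes
1 MB = 1,000,000 bytes
2,316,973,568 / 1,000,000 = 2,316.97 MB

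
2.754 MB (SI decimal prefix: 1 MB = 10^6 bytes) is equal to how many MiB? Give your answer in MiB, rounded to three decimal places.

2.754 MB = 2.754 × 10^6 bytes = 2,754,000 bytes
1 MiB = 1,048,576 bytes
2,754,000 / 1,048,576 = 2.626 MiB

2.626 MiB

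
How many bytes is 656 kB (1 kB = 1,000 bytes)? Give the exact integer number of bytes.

656 × 1,000 = 656,000 bytes  (1 kB = 10^3 bytes)

656,000 bytes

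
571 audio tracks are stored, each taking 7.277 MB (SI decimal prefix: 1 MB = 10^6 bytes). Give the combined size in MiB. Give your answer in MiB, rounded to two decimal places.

3,962.68 MiB

Total = 571 × 7.277 MB = 4155.167 MB
= 4155.167 × 1,000,000 bytes = 4,155,167,000 bytes
1 MiB = 1,048,576 bytes
4,155,167,000 / 1,048,576 = 3,962.68 MiB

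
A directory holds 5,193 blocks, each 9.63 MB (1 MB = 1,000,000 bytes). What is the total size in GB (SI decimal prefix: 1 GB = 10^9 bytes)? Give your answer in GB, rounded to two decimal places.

Total = 5,193 × 9.63 MB = 50008.59 MB
= 50008.59 × 1,000,000 bytes = 50,008,590,000 bytes
1 GB = 1,000,000,000 bytes
50,008,590,000 / 1,000,000,000 = 50.01 GB

50.01 GB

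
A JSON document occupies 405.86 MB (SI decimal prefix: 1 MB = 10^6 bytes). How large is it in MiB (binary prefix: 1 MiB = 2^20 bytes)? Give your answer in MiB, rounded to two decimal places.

387.06 MiB

405.86 MB = 405.86 × 10^6 bytes = 405,860,000 bytes
1 MiB = 1,048,576 bytes
405,860,000 / 1,048,576 = 387.06 MiB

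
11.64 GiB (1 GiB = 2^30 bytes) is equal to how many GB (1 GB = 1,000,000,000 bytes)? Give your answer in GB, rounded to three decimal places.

11.64 GiB = 11.64 × 2^30 bytes = 12,498,354,831.36 bytes
1 GB = 10^9 bytes = 1,000,000,000 bytes
12,498,354,831.36 / 1,000,000,000 = 12.498 GB

12.498 GB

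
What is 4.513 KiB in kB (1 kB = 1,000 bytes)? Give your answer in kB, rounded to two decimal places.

4.513 KiB × 1,024 bytes/KiB = 4,621.312 bytes
1 kB = 10^3 bytes = 1,000 bytes
4,621.312 / 1,000 = 4.62 kB

4.62 kB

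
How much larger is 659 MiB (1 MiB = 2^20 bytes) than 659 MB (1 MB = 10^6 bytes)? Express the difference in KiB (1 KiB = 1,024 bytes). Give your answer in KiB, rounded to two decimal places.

31,261.31 KiB

659 MiB = 659 × 1,048,576 = 691,011,584 bytes
659 MB = 659 × 1,000,000 = 659,000,000 bytes
difference = 32,011,584 bytes
32,011,584 / 1,024 = 31,261.31 KiB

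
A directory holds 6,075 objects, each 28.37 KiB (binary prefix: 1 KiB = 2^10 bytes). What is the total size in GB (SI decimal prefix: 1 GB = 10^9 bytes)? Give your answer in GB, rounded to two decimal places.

0.18 GB

Total = 6,075 × 28.37 KiB = 172347.75 KiB
= 172347.75 × 1,024 bytes = 176,484,096 bytes
1 GB = 1,000,000,000 bytes
176,484,096 / 1,000,000,000 = 0.18 GB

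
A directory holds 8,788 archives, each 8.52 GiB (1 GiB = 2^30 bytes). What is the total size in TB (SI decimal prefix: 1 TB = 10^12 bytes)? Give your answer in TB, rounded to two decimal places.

Total = 8,788 × 8.52 GiB = 74873.76 GiB
= 74873.76 × 1,073,741,824 bytes = 80,395,087,632,138.24 bytes
1 TB = 1,000,000,000,000 bytes
80,395,087,632,138.24 / 1,000,000,000,000 = 80.40 TB

80.40 TB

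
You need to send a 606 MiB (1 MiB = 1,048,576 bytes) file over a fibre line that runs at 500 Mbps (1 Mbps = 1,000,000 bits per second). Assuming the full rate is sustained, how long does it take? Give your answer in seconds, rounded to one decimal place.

606 MiB = 635,437,056 bytes = 5,083,496,448 bits
500 Mbps = 500,000,000 bits/s
time = 5,083,496,448 / 500,000,000 = 10.2 s

10.2 seconds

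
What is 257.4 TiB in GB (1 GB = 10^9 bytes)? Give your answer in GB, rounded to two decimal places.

257.4 TiB × 1,099,511,627,776 bytes/TiB = 283,014,292,989,542.4 bytes
1 GB = 10^9 bytes = 1,000,000,000 bytes
283,014,292,989,542.4 / 1,000,000,000 = 283,014.29 GB

283,014.29 GB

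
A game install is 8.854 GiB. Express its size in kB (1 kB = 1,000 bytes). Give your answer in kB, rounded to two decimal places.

8.854 GiB = 8.854 × 2^30 bytes = 9,506,910,109.696 bytes
1 kB = 10^3 bytes = 1,000 bytes
9,506,910,109.696 / 1,000 = 9,506,910.11 kB

9,506,910.11 kB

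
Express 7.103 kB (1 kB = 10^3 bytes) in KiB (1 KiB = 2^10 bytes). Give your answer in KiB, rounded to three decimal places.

6.937 KiB

7.103 kB × 1,000 bytes/kB = 7,103 bytes
1 KiB = 2^10 bytes = 1,024 bytes
7,103 / 1,024 = 6.937 KiB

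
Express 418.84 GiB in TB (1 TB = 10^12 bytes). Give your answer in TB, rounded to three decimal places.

0.450 TB

418.84 GiB × 1,073,741,824 bytes/GiB = 449,726,025,564.16 bytes
1 TB = 1,000,000,000,000 bytes
449,726,025,564.16 / 1,000,000,000,000 = 0.450 TB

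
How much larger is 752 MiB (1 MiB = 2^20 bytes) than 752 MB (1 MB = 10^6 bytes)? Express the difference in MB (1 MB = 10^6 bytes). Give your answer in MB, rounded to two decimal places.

36.53 MB

752 MiB = 752 × 1,048,576 = 788,529,152 bytes
752 MB = 752 × 1,000,000 = 752,000,000 bytes
difference = 36,529,152 bytes
36,529,152 / 1,000,000 = 36.53 MB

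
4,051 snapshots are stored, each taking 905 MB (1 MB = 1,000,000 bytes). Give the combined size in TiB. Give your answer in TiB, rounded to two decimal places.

3.33 TiB

Total = 4,051 × 905 MB = 3,666,155 MB
= 3,666,155 × 1,000,000 bytes = 3,666,155,000,000 bytes
1 TiB = 1,099,511,627,776 bytes
3,666,155,000,000 / 1,099,511,627,776 = 3.33 TiB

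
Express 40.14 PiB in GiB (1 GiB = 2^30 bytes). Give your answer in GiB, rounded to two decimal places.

42,089,840.64 GiB

40.14 PiB × 1,125,899,906,842,624 bytes/PiB = 45,193,622,260,662,927.36 bytes
1 GiB = 2^30 bytes = 1,073,741,824 bytes
45,193,622,260,662,927.36 / 1,073,741,824 = 42,089,840.64 GiB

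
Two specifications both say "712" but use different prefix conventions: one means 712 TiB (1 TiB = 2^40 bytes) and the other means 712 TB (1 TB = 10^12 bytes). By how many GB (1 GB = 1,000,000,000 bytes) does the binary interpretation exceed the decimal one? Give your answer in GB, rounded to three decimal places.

712 TiB = 712 × 1,099,511,627,776 = 782,852,278,976,512 bytes
712 TB = 712 × 1,000,000,000,000 = 712,000,000,000,000 bytes
difference = 70,852,278,976,512 bytes
70,852,278,976,512 / 1,000,000,000 = 70,852.279 GB

70,852.279 GB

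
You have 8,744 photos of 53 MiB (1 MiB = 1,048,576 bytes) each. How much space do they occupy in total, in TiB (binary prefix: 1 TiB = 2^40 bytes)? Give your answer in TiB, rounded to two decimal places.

Total = 8,744 × 53 MiB = 463,432 MiB
= 463,432 × 1,048,576 bytes = 485,943,672,832 bytes
1 TiB = 1,099,511,627,776 bytes
485,943,672,832 / 1,099,511,627,776 = 0.44 TiB

0.44 TiB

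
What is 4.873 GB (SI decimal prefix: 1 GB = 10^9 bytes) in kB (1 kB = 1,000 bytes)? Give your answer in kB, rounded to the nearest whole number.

4.873 GB = 4.873 × 10^9 bytes = 4,873,000,000 bytes
1 kB = 1,000 bytes
4,873,000,000 / 1,000 = 4,873,000 kB

4,873,000 kB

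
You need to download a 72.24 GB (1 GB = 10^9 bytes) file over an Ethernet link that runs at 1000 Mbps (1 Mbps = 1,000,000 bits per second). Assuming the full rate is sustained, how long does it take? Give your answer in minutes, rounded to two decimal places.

9.63 minutes

72.24 GB = 72,240,000,000 bytes = 577,920,000,000 bits
1000 Mbps = 1,000,000,000 bits/s
time = 577,920,000,000 / 1,000,000,000 = 577.920 s
577.920 s / 60 = 9.63 minutes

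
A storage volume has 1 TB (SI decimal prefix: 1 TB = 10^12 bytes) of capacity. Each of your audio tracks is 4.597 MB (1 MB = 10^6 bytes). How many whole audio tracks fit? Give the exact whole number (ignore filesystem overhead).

217,533

Capacity: 1 TB = 1,000,000,000,000 bytes
Per item: 4.597 MB = 4,597,000 bytes
⌊1,000,000,000,000 / 4,597,000⌋ = 217,533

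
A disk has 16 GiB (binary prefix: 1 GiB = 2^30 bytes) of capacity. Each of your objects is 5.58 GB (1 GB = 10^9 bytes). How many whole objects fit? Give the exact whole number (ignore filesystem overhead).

3

Capacity: 16 GiB = 17,179,869,184 bytes
Per item: 5.58 GB = 5,580,000,000 bytes
⌊17,179,869,184 / 5,580,000,000⌋ = 3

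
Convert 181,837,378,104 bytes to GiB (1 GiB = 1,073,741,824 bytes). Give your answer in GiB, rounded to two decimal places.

181,837,378,104 bytes given.
1 GiB = 2^30 bytes = 1,073,741,824 bytes
181,837,378,104 / 1,073,741,824 = 169.35 GiB

169.35 GiB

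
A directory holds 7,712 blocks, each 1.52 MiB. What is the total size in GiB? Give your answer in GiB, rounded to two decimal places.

Total = 7,712 × 1.52 MiB = 11722.24 MiB
= 11722.24 × 1,048,576 bytes = 12,291,659,530.24 bytes
1 GiB = 1,073,741,824 bytes
12,291,659,530.24 / 1,073,741,824 = 11.45 GiB

11.45 GiB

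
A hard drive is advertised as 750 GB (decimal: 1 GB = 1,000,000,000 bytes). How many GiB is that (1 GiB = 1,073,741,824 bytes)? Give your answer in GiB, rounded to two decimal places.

698.49 GiB

750 GB × 1,000,000,000 bytes/GB = 750,000,000,000 bytes
1 GiB = 1,073,741,824 bytes
750,000,000,000 / 1,073,741,824 = 698.49 GiB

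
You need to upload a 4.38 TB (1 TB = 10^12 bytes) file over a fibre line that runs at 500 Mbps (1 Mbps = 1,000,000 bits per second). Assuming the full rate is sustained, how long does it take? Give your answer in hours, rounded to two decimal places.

4.38 TB = 4,380,000,000,000 bytes = 35,040,000,000,000 bits
500 Mbps = 500,000,000 bits/s
time = 35,040,000,000,000 / 500,000,000 = 70,080.0000 s
70,080.0000 s / 3600 = 19.47 hours

19.47 hours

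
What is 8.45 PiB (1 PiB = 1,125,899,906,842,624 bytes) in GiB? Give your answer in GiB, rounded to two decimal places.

8,860,467.20 GiB

8.45 PiB = 8.45 × 2^50 bytes = 9,513,854,212,820,172.8 bytes
1 GiB = 2^30 bytes = 1,073,741,824 bytes
9,513,854,212,820,172.8 / 1,073,741,824 = 8,860,467.20 GiB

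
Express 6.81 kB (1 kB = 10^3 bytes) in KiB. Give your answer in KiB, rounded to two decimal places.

6.65 KiB

6.81 kB = 6.81 × 10^3 bytes = 6,810 bytes
1 KiB = 1,024 bytes
6,810 / 1,024 = 6.65 KiB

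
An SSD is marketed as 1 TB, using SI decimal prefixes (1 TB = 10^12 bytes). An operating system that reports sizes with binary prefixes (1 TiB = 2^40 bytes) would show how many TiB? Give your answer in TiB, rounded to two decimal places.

0.91 TiB

1 TB = 1 × 10^12 bytes = 1,000,000,000,000 bytes
1 TiB = 2^40 bytes = 1,099,511,627,776 bytes
1,000,000,000,000 / 1,099,511,627,776 = 0.91 TiB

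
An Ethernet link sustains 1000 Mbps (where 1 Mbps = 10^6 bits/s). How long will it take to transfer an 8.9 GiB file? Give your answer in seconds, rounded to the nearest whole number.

8.9 GiB = 9,556,302,233.6 bytes = 76,450,417,868.8 bits
1000 Mbps = 1,000,000,000 bits/s
time = 76,450,417,868.8 / 1,000,000,000 = 76 s

76 seconds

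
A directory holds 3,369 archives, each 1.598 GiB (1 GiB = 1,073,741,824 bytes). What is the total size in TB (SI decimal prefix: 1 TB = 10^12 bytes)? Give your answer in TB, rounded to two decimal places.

5.78 TB

Total = 3,369 × 1.598 GiB = 5383.662 GiB
= 5383.662 × 1,073,741,824 bytes = 5,780,663,055,679.488 bytes
1 TB = 1,000,000,000,000 bytes
5,780,663,055,679.488 / 1,000,000,000,000 = 5.78 TB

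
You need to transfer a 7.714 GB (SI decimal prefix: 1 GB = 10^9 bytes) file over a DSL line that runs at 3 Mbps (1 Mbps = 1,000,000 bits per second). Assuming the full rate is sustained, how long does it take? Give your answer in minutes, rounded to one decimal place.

342.8 minutes

7.714 GB = 7,714,000,000 bytes = 61,712,000,000 bits
3 Mbps = 3,000,000 bits/s
time = 61,712,000,000 / 3,000,000 = 20,570.67 s
20,570.67 s / 60 = 342.8 minutes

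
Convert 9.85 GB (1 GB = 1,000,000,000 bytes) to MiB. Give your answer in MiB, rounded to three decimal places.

9.85 GB × 1,000,000,000 bytes/GB = 9,850,000,000 bytes
1 MiB = 1,048,576 bytes
9,850,000,000 / 1,048,576 = 9,393.692 MiB

9,393.692 MiB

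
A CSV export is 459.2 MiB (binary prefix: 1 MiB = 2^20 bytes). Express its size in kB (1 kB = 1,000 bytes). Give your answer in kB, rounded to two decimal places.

481,506.10 kB

459.2 MiB = 459.2 × 2^20 bytes = 481,506,099.2 bytes
1 kB = 10^3 bytes = 1,000 bytes
481,506,099.2 / 1,000 = 481,506.10 kB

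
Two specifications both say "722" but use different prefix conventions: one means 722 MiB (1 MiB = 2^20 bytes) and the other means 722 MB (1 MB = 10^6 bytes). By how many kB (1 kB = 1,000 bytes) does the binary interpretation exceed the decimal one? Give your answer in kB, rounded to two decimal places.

35,071.87 kB

722 MiB = 722 × 1,048,576 = 757,071,872 bytes
722 MB = 722 × 1,000,000 = 722,000,000 bytes
difference = 35,071,872 bytes
35,071,872 / 1,000 = 35,071.87 kB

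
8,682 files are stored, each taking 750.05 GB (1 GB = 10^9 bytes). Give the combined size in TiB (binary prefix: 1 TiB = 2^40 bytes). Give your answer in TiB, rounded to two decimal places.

5,922.57 TiB

Total = 8,682 × 750.05 GB = 6511934.1 GB
= 6511934.1 × 1,000,000,000 bytes = 6,511,934,100,000,000 bytes
1 TiB = 1,099,511,627,776 bytes
6,511,934,100,000,000 / 1,099,511,627,776 = 5,922.57 TiB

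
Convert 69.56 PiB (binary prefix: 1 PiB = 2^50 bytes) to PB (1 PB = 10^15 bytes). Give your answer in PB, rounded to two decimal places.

78.32 PB

69.56 PiB = 69.56 × 2^50 bytes = 78,317,597,519,972,925.44 bytes
1 PB = 1,000,000,000,000,000 bytes
78,317,597,519,972,925.44 / 1,000,000,000,000,000 = 78.32 PB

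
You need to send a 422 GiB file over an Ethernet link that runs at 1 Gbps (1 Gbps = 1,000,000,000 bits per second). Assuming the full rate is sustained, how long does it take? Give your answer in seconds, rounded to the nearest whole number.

3,625 seconds

422 GiB = 453,119,049,728 bytes = 3,624,952,397,824 bits
1 Gbps = 1,000,000,000 bits/s
time = 3,624,952,397,824 / 1,000,000,000 = 3,625 s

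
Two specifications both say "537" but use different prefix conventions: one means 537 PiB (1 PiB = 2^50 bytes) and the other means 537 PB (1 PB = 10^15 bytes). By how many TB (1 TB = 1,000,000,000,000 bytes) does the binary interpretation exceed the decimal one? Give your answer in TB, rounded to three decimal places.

67,608.250 TB

537 PiB = 537 × 1,125,899,906,842,624 = 604,608,249,974,489,088 bytes
537 PB = 537 × 1,000,000,000,000,000 = 537,000,000,000,000,000 bytes
difference = 67,608,249,974,489,088 bytes
67,608,249,974,489,088 / 1,000,000,000,000 = 67,608.250 TB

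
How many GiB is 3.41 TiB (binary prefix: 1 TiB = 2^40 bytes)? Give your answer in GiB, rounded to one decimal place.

3.41 TiB × 1,099,511,627,776 bytes/TiB = 3,749,334,650,716.16 bytes
1 GiB = 1,073,741,824 bytes
3,749,334,650,716.16 / 1,073,741,824 = 3,491.8 GiB

3,491.8 GiB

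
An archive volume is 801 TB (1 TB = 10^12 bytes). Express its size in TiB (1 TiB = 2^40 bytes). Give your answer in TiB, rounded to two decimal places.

801 TB = 801 × 10^12 bytes = 801,000,000,000,000 bytes
1 TiB = 2^40 bytes = 1,099,511,627,776 bytes
801,000,000,000,000 / 1,099,511,627,776 = 728.51 TiB

728.51 TiB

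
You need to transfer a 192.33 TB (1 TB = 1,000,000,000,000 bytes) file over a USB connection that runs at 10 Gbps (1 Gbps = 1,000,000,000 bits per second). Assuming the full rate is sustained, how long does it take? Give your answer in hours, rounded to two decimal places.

192.33 TB = 192,330,000,000,000 bytes = 1,538,640,000,000,000 bits
10 Gbps = 10,000,000,000 bits/s
time = 1,538,640,000,000,000 / 10,000,000,000 = 153,864.0000 s
153,864.0000 s / 3600 = 42.74 hours

42.74 hours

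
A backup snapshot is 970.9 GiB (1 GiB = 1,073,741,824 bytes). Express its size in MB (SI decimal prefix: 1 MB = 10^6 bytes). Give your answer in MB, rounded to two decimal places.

1,042,495.94 MB

970.9 GiB = 970.9 × 2^30 bytes = 1,042,495,936,921.6 bytes
1 MB = 10^6 bytes = 1,000,000 bytes
1,042,495,936,921.6 / 1,000,000 = 1,042,495.94 MB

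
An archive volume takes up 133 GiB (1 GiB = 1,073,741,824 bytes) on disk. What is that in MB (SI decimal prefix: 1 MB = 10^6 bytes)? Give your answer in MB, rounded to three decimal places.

133 GiB = 133 × 2^30 bytes = 142,807,662,592 bytes
1 MB = 10^6 bytes = 1,000,000 bytes
142,807,662,592 / 1,000,000 = 142,807.663 MB

142,807.663 MB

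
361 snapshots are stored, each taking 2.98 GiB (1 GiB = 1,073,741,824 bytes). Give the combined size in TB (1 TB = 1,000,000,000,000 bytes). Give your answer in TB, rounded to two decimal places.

1.16 TB

Total = 361 × 2.98 GiB = 1075.78 GiB
= 1075.78 × 1,073,741,824 bytes = 1,155,109,979,422.72 bytes
1 TB = 1,000,000,000,000 bytes
1,155,109,979,422.72 / 1,000,000,000,000 = 1.16 TB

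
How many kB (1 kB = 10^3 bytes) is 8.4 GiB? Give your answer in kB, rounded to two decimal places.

9,019,431.32 kB

8.4 GiB × 1,073,741,824 bytes/GiB = 9,019,431,321.6 bytes
1 kB = 10^3 bytes = 1,000 bytes
9,019,431,321.6 / 1,000 = 9,019,431.32 kB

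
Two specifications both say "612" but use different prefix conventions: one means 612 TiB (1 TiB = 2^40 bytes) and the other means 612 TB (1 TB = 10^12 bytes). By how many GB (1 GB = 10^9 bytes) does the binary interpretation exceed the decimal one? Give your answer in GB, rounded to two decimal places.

60,901.12 GB

612 TiB = 612 × 1,099,511,627,776 = 672,901,116,198,912 bytes
612 TB = 612 × 1,000,000,000,000 = 612,000,000,000,000 bytes
difference = 60,901,116,198,912 bytes
60,901,116,198,912 / 1,000,000,000 = 60,901.12 GB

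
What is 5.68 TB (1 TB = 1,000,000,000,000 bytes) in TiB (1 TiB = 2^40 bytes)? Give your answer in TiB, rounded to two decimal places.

5.68 TB = 5.68 × 10^12 bytes = 5,680,000,000,000 bytes
1 TiB = 1,099,511,627,776 bytes
5,680,000,000,000 / 1,099,511,627,776 = 5.17 TiB

5.17 TiB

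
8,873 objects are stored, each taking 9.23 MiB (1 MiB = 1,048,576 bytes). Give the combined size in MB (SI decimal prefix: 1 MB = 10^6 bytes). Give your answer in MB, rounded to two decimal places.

Total = 8,873 × 9.23 MiB = 81897.79 MiB
= 81897.79 × 1,048,576 bytes = 85,876,057,047.04 bytes
1 MB = 1,000,000 bytes
85,876,057,047.04 / 1,000,000 = 85,876.06 MB

85,876.06 MB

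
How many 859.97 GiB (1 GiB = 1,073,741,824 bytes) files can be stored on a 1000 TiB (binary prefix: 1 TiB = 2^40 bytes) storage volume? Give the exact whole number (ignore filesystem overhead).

1,190

Capacity: 1000 TiB = 1,099,511,627,776,000 bytes
Per item: 859.97 GiB = 923,385,756,385.28 bytes
⌊1,099,511,627,776,000 / 923,385,756,385.28⌋ = 1,190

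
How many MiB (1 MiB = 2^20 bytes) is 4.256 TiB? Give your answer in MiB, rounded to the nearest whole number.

4.256 TiB = 4.256 × 2^40 bytes = 4,679,521,487,814.656 bytes
1 MiB = 1,048,576 bytes
4,679,521,487,814.656 / 1,048,576 = 4,462,739 MiB

4,462,739 MiB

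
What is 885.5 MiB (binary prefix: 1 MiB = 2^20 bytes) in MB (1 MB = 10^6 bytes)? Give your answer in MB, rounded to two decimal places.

885.5 MiB × 1,048,576 bytes/MiB = 928,514,048 bytes
1 MB = 1,000,000 bytes
928,514,048 / 1,000,000 = 928.51 MB

928.51 MB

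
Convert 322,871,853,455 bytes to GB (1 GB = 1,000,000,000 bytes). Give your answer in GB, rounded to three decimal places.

322,871,853,455 bytes given.
1 GB = 10^9 bytes = 1,000,000,000 bytes
322,871,853,455 / 1,000,000,000 = 322.872 GB

322.872 GB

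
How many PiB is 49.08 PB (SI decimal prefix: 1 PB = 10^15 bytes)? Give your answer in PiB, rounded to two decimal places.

49.08 PB × 1,000,000,000,000,000 bytes/PB = 49,080,000,000,000,000 bytes
1 PiB = 2^50 bytes = 1,125,899,906,842,624 bytes
49,080,000,000,000,000 / 1,125,899,906,842,624 = 43.59 PiB

43.59 PiB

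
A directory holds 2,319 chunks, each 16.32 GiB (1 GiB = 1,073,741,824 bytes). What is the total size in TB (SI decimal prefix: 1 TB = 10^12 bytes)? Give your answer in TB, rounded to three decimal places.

40.637 TB

Total = 2,319 × 16.32 GiB = 37846.08 GiB
= 37846.08 × 1,073,741,824 bytes = 40,636,918,970,449.92 bytes
1 TB = 1,000,000,000,000 bytes
40,636,918,970,449.92 / 1,000,000,000,000 = 40.637 TB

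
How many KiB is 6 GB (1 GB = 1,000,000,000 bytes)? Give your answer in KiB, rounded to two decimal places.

5,859,375.00 KiB

6 GB × 1,000,000,000 bytes/GB = 6,000,000,000 bytes
1 KiB = 2^10 bytes = 1,024 bytes
6,000,000,000 / 1,024 = 5,859,375.00 KiB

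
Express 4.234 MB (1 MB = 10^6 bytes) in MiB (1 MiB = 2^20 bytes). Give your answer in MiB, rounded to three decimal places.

4.038 MiB

4.234 MB = 4.234 × 10^6 bytes = 4,234,000 bytes
1 MiB = 1,048,576 bytes
4,234,000 / 1,048,576 = 4.038 MiB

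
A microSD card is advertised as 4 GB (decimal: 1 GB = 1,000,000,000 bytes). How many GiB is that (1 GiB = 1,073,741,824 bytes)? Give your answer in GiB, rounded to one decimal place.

3.7 GiB

4 GB = 4 × 10^9 bytes = 4,000,000,000 bytes
1 GiB = 1,073,741,824 bytes
4,000,000,000 / 1,073,741,824 = 3.7 GiB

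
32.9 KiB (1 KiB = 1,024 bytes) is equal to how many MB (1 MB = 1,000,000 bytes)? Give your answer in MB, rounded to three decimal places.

32.9 KiB = 32.9 × 2^10 bytes = 33,689.6 bytes
1 MB = 1,000,000 bytes
33,689.6 / 1,000,000 = 0.034 MB

0.034 MB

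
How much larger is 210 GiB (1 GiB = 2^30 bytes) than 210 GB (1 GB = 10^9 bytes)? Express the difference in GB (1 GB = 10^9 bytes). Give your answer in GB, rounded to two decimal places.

210 GiB = 210 × 1,073,741,824 = 225,485,783,040 bytes
210 GB = 210 × 1,000,000,000 = 210,000,000,000 bytes
difference = 15,485,783,040 bytes
15,485,783,040 / 1,000,000,000 = 15.49 GB

15.49 GB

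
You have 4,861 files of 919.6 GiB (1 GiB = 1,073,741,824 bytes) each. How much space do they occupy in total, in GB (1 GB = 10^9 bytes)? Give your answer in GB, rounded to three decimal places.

4,799,814.502 GB

Total = 4,861 × 919.6 GiB = 4470175.6 GiB
= 4470175.6 × 1,073,741,824 bytes = 4,799,814,502,344,294.4 bytes
1 GB = 1,000,000,000 bytes
4,799,814,502,344,294.4 / 1,000,000,000 = 4,799,814.502 GB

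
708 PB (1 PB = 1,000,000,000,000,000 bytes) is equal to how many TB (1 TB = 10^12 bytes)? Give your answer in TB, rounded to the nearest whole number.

708,000 TB

708 PB × 1,000,000,000,000,000 bytes/PB = 708,000,000,000,000,000 bytes
1 TB = 10^12 bytes = 1,000,000,000,000 bytes
708,000,000,000,000,000 / 1,000,000,000,000 = 708,000 TB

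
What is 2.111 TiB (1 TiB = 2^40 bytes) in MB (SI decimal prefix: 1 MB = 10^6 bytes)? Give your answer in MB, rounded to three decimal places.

2,321,069.046 MB

2.111 TiB = 2.111 × 2^40 bytes = 2,321,069,046,235.136 bytes
1 MB = 1,000,000 bytes
2,321,069,046,235.136 / 1,000,000 = 2,321,069.046 MB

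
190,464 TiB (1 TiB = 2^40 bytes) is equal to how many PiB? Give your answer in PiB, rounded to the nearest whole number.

186 PiB

190,464 TiB = 190,464 × 2^40 bytes = 209,417,382,672,728,064 bytes
1 PiB = 2^50 bytes = 1,125,899,906,842,624 bytes
209,417,382,672,728,064 / 1,125,899,906,842,624 = 186 PiB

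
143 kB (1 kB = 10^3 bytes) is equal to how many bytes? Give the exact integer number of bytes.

143 × 1,000 = 143,000 bytes

143,000 bytes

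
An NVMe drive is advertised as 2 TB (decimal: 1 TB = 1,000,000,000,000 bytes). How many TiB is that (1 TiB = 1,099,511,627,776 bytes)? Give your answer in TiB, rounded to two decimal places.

1.82 TiB

2 TB × 1,000,000,000,000 bytes/TB = 2,000,000,000,000 bytes
1 TiB = 1,099,511,627,776 bytes
2,000,000,000,000 / 1,099,511,627,776 = 1.82 TiB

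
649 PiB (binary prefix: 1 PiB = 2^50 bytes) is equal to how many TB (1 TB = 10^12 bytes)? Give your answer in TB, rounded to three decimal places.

649 PiB = 649 × 2^50 bytes = 730,709,039,540,862,976 bytes
1 TB = 10^12 bytes = 1,000,000,000,000 bytes
730,709,039,540,862,976 / 1,000,000,000,000 = 730,709.040 TB

730,709.040 TB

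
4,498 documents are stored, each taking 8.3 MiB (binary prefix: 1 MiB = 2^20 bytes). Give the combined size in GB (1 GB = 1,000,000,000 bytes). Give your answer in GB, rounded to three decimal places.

39.147 GB

Total = 4,498 × 8.3 MiB = 37333.4 MiB
= 37333.4 × 1,048,576 bytes = 39,146,907,238.4 bytes
1 GB = 1,000,000,000 bytes
39,146,907,238.4 / 1,000,000,000 = 39.147 GB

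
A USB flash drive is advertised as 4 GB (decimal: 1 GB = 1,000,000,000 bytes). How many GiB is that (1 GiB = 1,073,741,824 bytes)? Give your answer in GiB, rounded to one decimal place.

4 GB × 1,000,000,000 bytes/GB = 4,000,000,000 bytes
1 GiB = 1,073,741,824 bytes
4,000,000,000 / 1,073,741,824 = 3.7 GiB

3.7 GiB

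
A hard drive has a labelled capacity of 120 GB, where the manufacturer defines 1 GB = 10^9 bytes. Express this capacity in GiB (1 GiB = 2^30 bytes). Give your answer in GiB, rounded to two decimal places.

111.76 GiB

120 GB × 1,000,000,000 bytes/GB = 120,000,000,000 bytes
1 GiB = 1,073,741,824 bytes
120,000,000,000 / 1,073,741,824 = 111.76 GiB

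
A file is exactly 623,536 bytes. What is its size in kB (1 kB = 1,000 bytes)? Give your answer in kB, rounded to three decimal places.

623.536 kB

623,536 bytes given.
1 kB = 1,000 bytes
623,536 / 1,000 = 623.536 kB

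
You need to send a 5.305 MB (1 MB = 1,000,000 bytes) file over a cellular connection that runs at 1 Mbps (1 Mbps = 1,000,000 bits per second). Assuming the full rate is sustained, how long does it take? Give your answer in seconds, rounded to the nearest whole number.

42 seconds

5.305 MB = 5,305,000 bytes = 42,440,000 bits
1 Mbps = 1,000,000 bits/s
time = 42,440,000 / 1,000,000 = 42 s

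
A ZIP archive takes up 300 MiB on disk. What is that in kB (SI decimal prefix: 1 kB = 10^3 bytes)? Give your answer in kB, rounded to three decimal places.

314,572.800 kB

300 MiB = 300 × 2^20 bytes = 314,572,800 bytes
1 kB = 10^3 bytes = 1,000 bytes
314,572,800 / 1,000 = 314,572.800 kB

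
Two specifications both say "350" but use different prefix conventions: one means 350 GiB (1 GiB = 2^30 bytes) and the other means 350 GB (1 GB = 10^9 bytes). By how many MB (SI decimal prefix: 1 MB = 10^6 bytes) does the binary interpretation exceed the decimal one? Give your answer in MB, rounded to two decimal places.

25,809.64 MB

350 GiB = 350 × 1,073,741,824 = 375,809,638,400 bytes
350 GB = 350 × 1,000,000,000 = 350,000,000,000 bytes
difference = 25,809,638,400 bytes
25,809,638,400 / 1,000,000 = 25,809.64 MB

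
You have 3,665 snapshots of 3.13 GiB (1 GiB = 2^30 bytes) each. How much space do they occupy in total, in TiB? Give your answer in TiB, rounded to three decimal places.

Total = 3,665 × 3.13 GiB = 11471.45 GiB
= 11471.45 × 1,073,741,824 bytes = 12,317,375,646,924.8 bytes
1 TiB = 1,099,511,627,776 bytes
12,317,375,646,924.8 / 1,099,511,627,776 = 11.203 TiB

11.203 TiB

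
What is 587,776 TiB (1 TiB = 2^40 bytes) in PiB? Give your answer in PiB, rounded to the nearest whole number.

574 PiB

587,776 TiB × 1,099,511,627,776 bytes/TiB = 646,266,546,527,666,176 bytes
1 PiB = 1,125,899,906,842,624 bytes
646,266,546,527,666,176 / 1,125,899,906,842,624 = 574 PiB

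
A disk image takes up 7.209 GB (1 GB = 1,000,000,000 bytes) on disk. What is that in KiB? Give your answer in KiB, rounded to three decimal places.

7,040,039.063 KiB

7.209 GB = 7.209 × 10^9 bytes = 7,209,000,000 bytes
1 KiB = 2^10 bytes = 1,024 bytes
7,209,000,000 / 1,024 = 7,040,039.063 KiB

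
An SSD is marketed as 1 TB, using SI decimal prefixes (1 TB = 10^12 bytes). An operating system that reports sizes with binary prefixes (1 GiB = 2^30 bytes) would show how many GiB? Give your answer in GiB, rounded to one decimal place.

931.3 GiB

1 TB × 1,000,000,000,000 bytes/TB = 1,000,000,000,000 bytes
1 GiB = 2^30 bytes = 1,073,741,824 bytes
1,000,000,000,000 / 1,073,741,824 = 931.3 GiB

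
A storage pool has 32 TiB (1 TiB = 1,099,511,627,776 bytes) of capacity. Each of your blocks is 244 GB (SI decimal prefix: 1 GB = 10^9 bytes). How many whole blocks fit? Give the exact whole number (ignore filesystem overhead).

144

Capacity: 32 TiB = 35,184,372,088,832 bytes
Per item: 244 GB = 244,000,000,000 bytes
⌊35,184,372,088,832 / 244,000,000,000⌋ = 144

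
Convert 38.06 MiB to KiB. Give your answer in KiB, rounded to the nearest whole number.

38.06 MiB = 38.06 × 2^20 bytes = 39,908,802.56 bytes
1 KiB = 1,024 bytes
39,908,802.56 / 1,024 = 38,973 KiB

38,973 KiB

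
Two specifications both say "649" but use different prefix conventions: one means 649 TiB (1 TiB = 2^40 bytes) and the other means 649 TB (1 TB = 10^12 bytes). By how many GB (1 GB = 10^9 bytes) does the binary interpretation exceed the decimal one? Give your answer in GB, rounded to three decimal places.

64,583.046 GB

649 TiB = 649 × 1,099,511,627,776 = 713,583,046,426,624 bytes
649 TB = 649 × 1,000,000,000,000 = 649,000,000,000,000 bytes
difference = 64,583,046,426,624 bytes
64,583,046,426,624 / 1,000,000,000 = 64,583.046 GB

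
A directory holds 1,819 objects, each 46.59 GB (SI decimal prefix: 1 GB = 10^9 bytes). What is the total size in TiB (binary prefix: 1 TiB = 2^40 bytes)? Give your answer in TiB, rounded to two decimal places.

77.08 TiB

Total = 1,819 × 46.59 GB = 84747.21 GB
= 84747.21 × 1,000,000,000 bytes = 84,747,210,000,000 bytes
1 TiB = 1,099,511,627,776 bytes
84,747,210,000,000 / 1,099,511,627,776 = 77.08 TiB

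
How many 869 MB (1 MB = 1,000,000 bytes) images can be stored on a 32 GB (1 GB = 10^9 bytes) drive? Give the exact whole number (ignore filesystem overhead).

36

Capacity: 32 GB = 32,000,000,000 bytes
Per item: 869 MB = 869,000,000 bytes
⌊32,000,000,000 / 869,000,000⌋ = 36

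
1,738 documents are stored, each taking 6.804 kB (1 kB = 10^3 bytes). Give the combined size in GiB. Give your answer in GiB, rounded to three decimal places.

0.011 GiB

Total = 1,738 × 6.804 kB = 11825.352 kB
= 11825.352 × 1,000 bytes = 11,825,352 bytes
1 GiB = 1,073,741,824 bytes
11,825,352 / 1,073,741,824 = 0.011 GiB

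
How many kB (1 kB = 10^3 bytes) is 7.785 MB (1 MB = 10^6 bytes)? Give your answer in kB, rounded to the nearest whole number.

7,785 kB

7.785 MB = 7.785 × 10^6 bytes = 7,785,000 bytes
1 kB = 10^3 bytes = 1,000 bytes
7,785,000 / 1,000 = 7,785 kB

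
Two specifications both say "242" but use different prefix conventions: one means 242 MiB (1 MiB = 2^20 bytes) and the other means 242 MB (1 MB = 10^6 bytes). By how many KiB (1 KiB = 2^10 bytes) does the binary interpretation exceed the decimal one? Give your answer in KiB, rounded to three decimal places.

242 MiB = 242 × 1,048,576 = 253,755,392 bytes
242 MB = 242 × 1,000,000 = 242,000,000 bytes
difference = 11,755,392 bytes
11,755,392 / 1,024 = 11,479.875 KiB

11,479.875 KiB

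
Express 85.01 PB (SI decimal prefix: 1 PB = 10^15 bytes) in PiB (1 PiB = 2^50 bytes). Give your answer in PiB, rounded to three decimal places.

75.504 PiB

85.01 PB = 85.01 × 10^15 bytes = 85,010,000,000,000,000 bytes
1 PiB = 2^50 bytes = 1,125,899,906,842,624 bytes
85,010,000,000,000,000 / 1,125,899,906,842,624 = 75.504 PiB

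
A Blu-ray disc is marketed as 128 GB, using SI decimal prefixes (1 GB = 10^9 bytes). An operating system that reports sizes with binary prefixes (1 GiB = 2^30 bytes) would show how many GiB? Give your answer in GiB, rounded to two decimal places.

128 GB × 1,000,000,000 bytes/GB = 128,000,000,000 bytes
1 GiB = 1,073,741,824 bytes
128,000,000,000 / 1,073,741,824 = 119.21 GiB

119.21 GiB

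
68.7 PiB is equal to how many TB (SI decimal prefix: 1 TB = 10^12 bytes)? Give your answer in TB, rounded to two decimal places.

68.7 PiB = 68.7 × 2^50 bytes = 77,349,323,600,088,268.8 bytes
1 TB = 1,000,000,000,000 bytes
77,349,323,600,088,268.8 / 1,000,000,000,000 = 77,349.32 TB

77,349.32 TB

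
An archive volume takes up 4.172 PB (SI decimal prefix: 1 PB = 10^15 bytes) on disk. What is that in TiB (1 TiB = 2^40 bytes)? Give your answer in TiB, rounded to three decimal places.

3,794.412 TiB

4.172 PB = 4.172 × 10^15 bytes = 4,172,000,000,000,000 bytes
1 TiB = 1,099,511,627,776 bytes
4,172,000,000,000,000 / 1,099,511,627,776 = 3,794.412 TiB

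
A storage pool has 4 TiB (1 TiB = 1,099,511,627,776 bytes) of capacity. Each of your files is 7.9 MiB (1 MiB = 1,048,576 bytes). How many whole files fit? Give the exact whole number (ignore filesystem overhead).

530,924

Capacity: 4 TiB = 4,398,046,511,104 bytes
Per item: 7.9 MiB = 8,283,750.4 bytes
⌊4,398,046,511,104 / 8,283,750.4⌋ = 530,924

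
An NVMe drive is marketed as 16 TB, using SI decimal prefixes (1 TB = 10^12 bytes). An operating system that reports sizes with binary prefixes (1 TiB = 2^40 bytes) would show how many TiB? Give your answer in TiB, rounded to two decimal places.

16 TB = 16 × 10^12 bytes = 16,000,000,000,000 bytes
1 TiB = 1,099,511,627,776 bytes
16,000,000,000,000 / 1,099,511,627,776 = 14.55 TiB

14.55 TiB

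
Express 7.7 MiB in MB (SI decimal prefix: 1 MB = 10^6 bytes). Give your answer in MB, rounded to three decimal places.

7.7 MiB × 1,048,576 bytes/MiB = 8,074,035.2 bytes
1 MB = 10^6 bytes = 1,000,000 bytes
8,074,035.2 / 1,000,000 = 8.074 MB

8.074 MB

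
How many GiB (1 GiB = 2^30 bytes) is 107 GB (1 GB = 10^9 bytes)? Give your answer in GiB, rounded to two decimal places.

99.65 GiB

107 GB = 107 × 10^9 bytes = 107,000,000,000 bytes
1 GiB = 1,073,741,824 bytes
107,000,000,000 / 1,073,741,824 = 99.65 GiB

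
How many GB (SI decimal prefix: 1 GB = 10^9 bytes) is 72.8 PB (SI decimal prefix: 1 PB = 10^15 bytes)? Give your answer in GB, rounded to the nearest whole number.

72,800,000 GB

72.8 PB = 72.8 × 10^15 bytes = 72,800,000,000,000,000 bytes
1 GB = 1,000,000,000 bytes
72,800,000,000,000,000 / 1,000,000,000 = 72,800,000 GB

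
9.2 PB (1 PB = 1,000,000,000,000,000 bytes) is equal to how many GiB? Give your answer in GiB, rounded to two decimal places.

9.2 PB = 9.2 × 10^15 bytes = 9,200,000,000,000,000 bytes
1 GiB = 2^30 bytes = 1,073,741,824 bytes
9,200,000,000,000,000 / 1,073,741,824 = 8,568,167.69 GiB

8,568,167.69 GiB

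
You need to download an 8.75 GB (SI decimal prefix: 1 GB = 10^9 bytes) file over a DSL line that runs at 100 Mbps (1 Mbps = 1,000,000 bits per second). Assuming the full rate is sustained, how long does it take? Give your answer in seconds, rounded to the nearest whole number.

700 seconds

8.75 GB = 8,750,000,000 bytes = 70,000,000,000 bits
100 Mbps = 100,000,000 bits/s
time = 70,000,000,000 / 100,000,000 = 700 s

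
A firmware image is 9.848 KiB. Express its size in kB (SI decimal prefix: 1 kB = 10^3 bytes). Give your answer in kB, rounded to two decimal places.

9.848 KiB × 1,024 bytes/KiB = 10,084.352 bytes
1 kB = 1,000 bytes
10,084.352 / 1,000 = 10.08 kB

10.08 kB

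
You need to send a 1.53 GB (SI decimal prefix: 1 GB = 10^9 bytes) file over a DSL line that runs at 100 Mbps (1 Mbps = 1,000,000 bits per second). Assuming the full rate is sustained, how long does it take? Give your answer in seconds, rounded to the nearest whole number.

122 seconds

1.53 GB = 1,530,000,000 bytes = 12,240,000,000 bits
100 Mbps = 100,000,000 bits/s
time = 12,240,000,000 / 100,000,000 = 122 s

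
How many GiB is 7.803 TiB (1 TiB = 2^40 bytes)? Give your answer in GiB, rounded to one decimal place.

7.803 TiB × 1,099,511,627,776 bytes/TiB = 8,579,489,231,536.128 bytes
1 GiB = 2^30 bytes = 1,073,741,824 bytes
8,579,489,231,536.128 / 1,073,741,824 = 7,990.3 GiB

7,990.3 GiB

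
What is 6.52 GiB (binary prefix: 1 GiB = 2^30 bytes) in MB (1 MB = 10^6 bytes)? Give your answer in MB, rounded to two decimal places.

6.52 GiB × 1,073,741,824 bytes/GiB = 7,000,796,692.48 bytes
1 MB = 1,000,000 bytes
7,000,796,692.48 / 1,000,000 = 7,000.80 MB

7,000.80 MB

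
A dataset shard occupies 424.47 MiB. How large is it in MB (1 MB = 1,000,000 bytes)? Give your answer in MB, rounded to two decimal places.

445.09 MB

424.47 MiB = 424.47 × 2^20 bytes = 445,089,054.72 bytes
1 MB = 1,000,000 bytes
445,089,054.72 / 1,000,000 = 445.09 MB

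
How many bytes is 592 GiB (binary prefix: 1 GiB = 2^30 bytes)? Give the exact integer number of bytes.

635,655,159,808 bytes

592 × 1,073,741,824 = 635,655,159,808 bytes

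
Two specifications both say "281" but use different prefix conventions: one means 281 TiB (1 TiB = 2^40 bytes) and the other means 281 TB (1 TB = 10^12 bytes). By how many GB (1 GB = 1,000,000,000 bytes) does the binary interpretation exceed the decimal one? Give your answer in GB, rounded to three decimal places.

27,962.767 GB

281 TiB = 281 × 1,099,511,627,776 = 308,962,767,405,056 bytes
281 TB = 281 × 1,000,000,000,000 = 281,000,000,000,000 bytes
difference = 27,962,767,405,056 bytes
27,962,767,405,056 / 1,000,000,000 = 27,962.767 GB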